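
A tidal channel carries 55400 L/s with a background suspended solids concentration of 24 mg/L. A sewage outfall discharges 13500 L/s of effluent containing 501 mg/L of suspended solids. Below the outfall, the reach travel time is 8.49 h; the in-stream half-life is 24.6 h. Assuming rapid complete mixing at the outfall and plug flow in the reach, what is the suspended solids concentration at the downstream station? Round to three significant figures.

Mixed concentration C = ΣQC/ΣQ = (55400·24.00 + 13500·501.0) / 68900 = 8093000/68900 = 117.5 mg/L.
Half-life 24.6 h → k = ln 2 / 24.6 = 0.02818 h⁻¹ = 0.6762 d⁻¹.
After decay, C = 117.5 × e^(−kt) = 117.5 × 0.7872 = 92.47 mg/L.

92.5 mg/L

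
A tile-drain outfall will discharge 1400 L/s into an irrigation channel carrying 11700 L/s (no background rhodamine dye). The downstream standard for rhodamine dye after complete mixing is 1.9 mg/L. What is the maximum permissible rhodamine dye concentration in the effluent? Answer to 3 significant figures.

17.8 mg/L

At the limit, (Qr·Cr + Qe·Cₑ)/(Qr + Qe) = 1.9:
Cₑ = (13100·1.9 − 11700·0) / 1400 = 17.78 mg/L.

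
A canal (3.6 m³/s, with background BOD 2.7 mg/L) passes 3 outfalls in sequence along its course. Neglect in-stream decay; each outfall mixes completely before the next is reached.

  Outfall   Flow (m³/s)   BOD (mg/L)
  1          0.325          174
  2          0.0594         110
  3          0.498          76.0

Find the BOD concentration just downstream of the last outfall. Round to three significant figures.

After outfall 1: Q = 3.600 + 0.3250 = 3.925 m³/s; C = (3.600·2.700 + 0.3250·174.0)/3.925 = 16.88 mg/L.
After outfall 2: Q = 3.925 + 0.05940 = 3.984 m³/s; C = (3.925·16.88 + 0.05940·110.0)/3.984 = 18.27 mg/L.
After outfall 3: Q = 3.984 + 0.4980 = 4.482 m³/s; C = (3.984·18.27 + 0.4980·76.00)/4.482 = 24.69 mg/L.

24.7 mg/L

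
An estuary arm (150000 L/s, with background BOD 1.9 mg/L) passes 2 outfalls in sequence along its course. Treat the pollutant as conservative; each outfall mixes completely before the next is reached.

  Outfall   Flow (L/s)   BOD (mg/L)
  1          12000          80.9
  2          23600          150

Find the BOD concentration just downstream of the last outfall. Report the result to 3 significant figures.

After outfall 1: Q = 150000 + 12000 = 162000 L/s; C = (150000·1.900 + 12000·80.90)/162000 = 7.752 mg/L.
After outfall 2: Q = 162000 + 23600 = 185600 L/s; C = (162000·7.752 + 23600·150.0)/185600 = 25.84 mg/L.

25.8 mg/L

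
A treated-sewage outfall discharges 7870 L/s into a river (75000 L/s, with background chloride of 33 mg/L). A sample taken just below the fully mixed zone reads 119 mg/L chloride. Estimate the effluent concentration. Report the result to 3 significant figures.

Mass balance: 75000·33.00 + 7870·Cₑ = 82870·119.0
→ Cₑ = (82870·119.0 − 75000·33.00) / 7870 = 938.6 mg/L.

939 mg/L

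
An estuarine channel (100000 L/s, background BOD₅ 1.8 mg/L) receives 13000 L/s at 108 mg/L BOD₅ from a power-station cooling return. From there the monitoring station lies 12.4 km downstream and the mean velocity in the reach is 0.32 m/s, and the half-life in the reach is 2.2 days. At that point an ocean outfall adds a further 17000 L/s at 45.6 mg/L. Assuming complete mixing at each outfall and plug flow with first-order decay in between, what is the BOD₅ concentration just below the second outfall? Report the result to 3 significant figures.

After mixing, C = (100000·1.800 + 13000·108.0) / 113000 = 1584000/113000 = 14.02 mg/L; combined flow 113000 L/s.
Travel time t = 12.4·1000 / 0.32 = 38750 s = 10.76 h.
Half-life 2.2 d → k = ln 2 / 2.2 = 0.3151 d⁻¹.
Decay over the reach: 14.02·exp(−kt) = 14.02·0.8682 = 12.17 mg/L.
At the second outfall, C = (113000·12.17 + 17000·45.60) / (113000 + 17000) = 16.54 mg/L.

16.5 mg/L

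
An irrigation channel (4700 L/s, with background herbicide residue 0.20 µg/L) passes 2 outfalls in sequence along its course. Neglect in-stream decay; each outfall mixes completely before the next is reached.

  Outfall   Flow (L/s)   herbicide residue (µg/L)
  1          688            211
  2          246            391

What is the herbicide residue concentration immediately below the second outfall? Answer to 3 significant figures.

43.0 µg/L

After outfall 1: Q = 4700 + 688.0 = 5388 L/s; C = (4700·0.2000 + 688.0·211.0)/5388 = 27.12 µg/L.
After outfall 2: Q = 5388 + 246.0 = 5634 L/s; C = (5388·27.12 + 246.0·391.0)/5634 = 43.01 µg/L.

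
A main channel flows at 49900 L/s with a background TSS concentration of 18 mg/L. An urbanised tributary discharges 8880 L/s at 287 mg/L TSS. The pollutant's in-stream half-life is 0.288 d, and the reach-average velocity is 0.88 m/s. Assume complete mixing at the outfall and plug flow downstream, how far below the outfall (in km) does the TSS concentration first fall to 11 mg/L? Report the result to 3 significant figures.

52.9 km

Mass balance: C = (49900·18.00 + 8880·287.0) / 58780 = 3447000/58780 = 58.64 mg/L.
Half-life 0.288 d → k = ln 2 / 0.288 = 2.407 d⁻¹.
Set 58.64·exp(−k·t) = 11 → t = ln(58.64/11)/k = 60080 s = 16.69 h.
Distance = v·t = 0.88·60080 = 52870 m = 52.87 km.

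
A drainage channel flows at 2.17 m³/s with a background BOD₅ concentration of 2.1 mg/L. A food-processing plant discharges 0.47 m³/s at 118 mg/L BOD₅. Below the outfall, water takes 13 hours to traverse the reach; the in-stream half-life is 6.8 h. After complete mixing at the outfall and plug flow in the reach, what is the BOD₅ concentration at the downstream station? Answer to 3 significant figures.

6.04 mg/L

After mixing, C = (2.170·2.100 + 0.4700·118.0) / 2.640 = 60.02/2.640 = 22.73 mg/L.
Half-life 6.8 h → k = ln 2 / 6.8 = 0.1019 h⁻¹ = 2.446 d⁻¹.
Applying C = C₀e^(−kt): 22.73 × 0.2658 = 6.042 mg/L.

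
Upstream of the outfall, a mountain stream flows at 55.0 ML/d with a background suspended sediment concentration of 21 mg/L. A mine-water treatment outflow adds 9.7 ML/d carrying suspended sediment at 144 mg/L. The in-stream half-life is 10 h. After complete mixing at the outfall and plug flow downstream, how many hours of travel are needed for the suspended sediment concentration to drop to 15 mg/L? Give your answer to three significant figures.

13.9 h

Mass balance: C = (55.00·21.00 + 9.700·144.0) / 64.70 = 2552/64.70 = 39.44 mg/L.
Half-life 10 h → k = ln 2 / 10 = 0.06931 h⁻¹ = 1.664 d⁻¹.
39.44·exp(−k·t) = 15 → t = ln(39.44/15)/k = 50210 s = 13.95 h.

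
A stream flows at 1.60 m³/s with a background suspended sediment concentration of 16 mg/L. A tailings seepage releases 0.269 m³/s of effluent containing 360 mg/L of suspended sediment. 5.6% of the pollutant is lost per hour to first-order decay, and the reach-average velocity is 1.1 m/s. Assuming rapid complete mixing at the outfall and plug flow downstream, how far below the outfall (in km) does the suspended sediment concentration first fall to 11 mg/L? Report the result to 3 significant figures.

Conservation of mass: C = (1.600·16.00 + 0.2690·360.0) / 1.869 = 122.4/1.869 = 65.51 mg/L.
5.6%/h lost → k = −ln(1 − 0.056) = 0.05763 h⁻¹.
Set 65.51·exp(−k·t) = 11 → t = ln(65.51/11)/k = 111500 s = 30.96 h.
Distance = v·t = 1.1·111500 = 122600 m = 122.6 km.

123 km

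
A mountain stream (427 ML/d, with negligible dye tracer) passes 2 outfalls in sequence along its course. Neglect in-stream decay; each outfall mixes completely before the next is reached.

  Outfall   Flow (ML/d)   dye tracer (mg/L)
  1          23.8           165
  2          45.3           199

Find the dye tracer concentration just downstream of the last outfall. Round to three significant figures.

26.1 mg/L

After outfall 1: Q = 427.0 + 23.80 = 450.8 ML/d; C = (427.0·0 + 23.80·165.0)/450.8 = 8.711 mg/L.
After outfall 2: Q = 450.8 + 45.30 = 496.1 ML/d; C = (450.8·8.711 + 45.30·199.0)/496.1 = 26.09 mg/L.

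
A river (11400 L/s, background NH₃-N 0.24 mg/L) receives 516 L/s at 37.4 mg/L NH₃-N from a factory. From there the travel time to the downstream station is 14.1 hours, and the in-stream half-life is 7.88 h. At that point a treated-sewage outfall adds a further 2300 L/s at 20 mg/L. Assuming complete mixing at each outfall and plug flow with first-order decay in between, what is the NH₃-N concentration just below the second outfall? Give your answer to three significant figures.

3.68 mg/L

After mixing, C = (11400·0.2400 + 516.0·37.40) / 11920 = 22030/11920 = 1.849 mg/L; combined flow 11920 L/s.
Half-life 7.88 h → k = ln 2 / 7.88 = 0.08796 h⁻¹ = 2.111 d⁻¹.
Applying C = C₀e^(−kt): 1.849 × 0.2893 = 0.5350 mg/L.
At the second outfall, C = (11920·0.5350 + 2300·20.00) / (11920 + 2300) = 3.684 mg/L.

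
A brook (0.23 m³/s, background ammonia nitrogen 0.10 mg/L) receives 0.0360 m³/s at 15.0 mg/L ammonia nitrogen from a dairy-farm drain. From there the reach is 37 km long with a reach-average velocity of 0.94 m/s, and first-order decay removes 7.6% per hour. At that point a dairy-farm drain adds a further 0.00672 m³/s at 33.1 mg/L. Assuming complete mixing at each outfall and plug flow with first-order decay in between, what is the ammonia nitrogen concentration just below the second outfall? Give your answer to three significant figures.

1.69 mg/L

Conservation of mass: C = (0.2300·0.1000 + 0.03600·15.00) / 0.2660 = 0.5630/0.2660 = 2.117 mg/L; combined flow 0.2660 m³/s.
Travel time t = 37·1000 / 0.94 = 39360 s = 10.93 h.
7.6%/h lost → k = −ln(1 − 0.076) = 0.07904 h⁻¹.
First-order decay: C = 2.117·exp(−k·t) = 2.117·0.4214 = 0.8918 mg/L.
At the second outfall, C = (0.2660·0.8918 + 0.006720·33.10) / (0.2660 + 0.006720) = 1.685 mg/L.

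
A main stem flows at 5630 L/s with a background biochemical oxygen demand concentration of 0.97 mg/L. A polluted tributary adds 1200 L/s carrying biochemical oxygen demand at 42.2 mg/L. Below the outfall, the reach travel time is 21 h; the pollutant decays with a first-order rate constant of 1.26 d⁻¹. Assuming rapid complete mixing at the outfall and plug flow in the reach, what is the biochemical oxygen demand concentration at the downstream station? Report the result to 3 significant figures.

Conservation of mass: C = (5630·0.9700 + 1200·42.20) / 6830 = 56100/6830 = 8.214 mg/L.
First-order decay: C = 8.214·exp(−k·t) = 8.214·0.3320 = 2.727 mg/L.

2.73 mg/L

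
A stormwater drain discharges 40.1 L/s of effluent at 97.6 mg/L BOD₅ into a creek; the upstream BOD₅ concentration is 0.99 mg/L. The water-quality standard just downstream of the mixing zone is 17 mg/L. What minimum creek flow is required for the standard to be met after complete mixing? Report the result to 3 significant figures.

Set C_mix = 17: (Q·0.9900 + 40.10·97.60) / (Q + 40.10) = 17
→ Q = 40.10·(97.60 − 17)/(17 − 0.9900) = 201.9 L/s.

202 L/s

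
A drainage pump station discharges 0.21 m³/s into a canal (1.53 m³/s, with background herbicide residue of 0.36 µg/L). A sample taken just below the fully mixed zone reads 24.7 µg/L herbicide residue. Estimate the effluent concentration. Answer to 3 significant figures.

Mass balance: 1.530·0.3600 + 0.2100·Cₑ = 1.740·24.70
→ Cₑ = (1.740·24.70 − 1.530·0.3600) / 0.2100 = 202.0 µg/L.

202 µg/L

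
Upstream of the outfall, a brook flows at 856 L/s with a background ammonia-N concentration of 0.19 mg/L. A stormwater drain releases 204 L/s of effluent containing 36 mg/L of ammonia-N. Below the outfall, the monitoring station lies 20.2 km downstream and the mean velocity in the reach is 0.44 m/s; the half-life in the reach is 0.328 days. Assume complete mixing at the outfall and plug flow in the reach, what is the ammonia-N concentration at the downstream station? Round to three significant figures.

2.30 mg/L

After mixing, C = (856.0·0.1900 + 204.0·36.00) / 1060 = 7507/1060 = 7.082 mg/L.
Travel time t = 20.2·1000 / 0.44 = 45910 s = 12.75 h.
Half-life 0.328 d → k = ln 2 / 0.328 = 2.113 d⁻¹.
Applying C = C₀e^(−kt): 7.082 × 0.3253 = 2.304 mg/L.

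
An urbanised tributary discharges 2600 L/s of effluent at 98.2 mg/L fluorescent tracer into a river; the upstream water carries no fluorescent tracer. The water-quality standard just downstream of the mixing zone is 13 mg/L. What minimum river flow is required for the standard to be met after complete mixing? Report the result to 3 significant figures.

Set C_mix = 13: (Q·0 + 2600·98.20) / (Q + 2600) = 13
→ Q = 2600·(98.20 − 13)/(13 − 0) = 17040 L/s.

17000 L/s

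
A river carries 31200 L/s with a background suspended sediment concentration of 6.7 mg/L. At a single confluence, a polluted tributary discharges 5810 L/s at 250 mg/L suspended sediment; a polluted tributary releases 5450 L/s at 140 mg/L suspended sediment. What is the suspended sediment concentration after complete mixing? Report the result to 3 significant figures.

57.1 mg/L

Mass balance: C = (31200·6.700 + 5810·250.0 + 5450·140.0) / 42460 = 2425000/42460 = 57.10 mg/L.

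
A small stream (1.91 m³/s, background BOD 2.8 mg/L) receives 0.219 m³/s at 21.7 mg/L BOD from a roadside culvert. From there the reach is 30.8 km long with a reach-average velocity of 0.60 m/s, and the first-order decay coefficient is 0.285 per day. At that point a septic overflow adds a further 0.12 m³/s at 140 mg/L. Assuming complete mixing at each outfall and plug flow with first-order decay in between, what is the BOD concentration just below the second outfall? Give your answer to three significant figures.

11.3 mg/L

Conservation of mass: C = (1.910·2.800 + 0.2190·21.70) / 2.129 = 10.10/2.129 = 4.744 mg/L; combined flow 2.129 m³/s.
Travel time t = 30.8·1000 / 0.60 = 51330 s = 14.26 h.
After decay, C = 4.744 × e^(−kt) = 4.744 × 0.8442 = 4.005 mg/L.
At the second outfall, C = (2.129·4.005 + 0.1200·140.0) / (2.129 + 0.1200) = 11.26 mg/L.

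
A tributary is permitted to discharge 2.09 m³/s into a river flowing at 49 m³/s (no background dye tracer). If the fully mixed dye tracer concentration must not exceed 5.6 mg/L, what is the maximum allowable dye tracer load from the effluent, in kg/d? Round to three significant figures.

24700 kg/d

Mass balance at the limit: 49.00·0 + 2.090·Cₑ = 51.09·5.6 → Cₑ = 136.9 mg/L.
Load = 2.090 m³/s × 136.9 g/m³ × 86 400 s/d = 24720 kg/d.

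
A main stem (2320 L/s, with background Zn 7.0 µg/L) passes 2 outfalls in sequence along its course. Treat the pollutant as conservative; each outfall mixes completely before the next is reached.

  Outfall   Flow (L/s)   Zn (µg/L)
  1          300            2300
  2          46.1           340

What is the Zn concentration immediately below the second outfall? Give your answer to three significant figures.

271 µg/L

After outfall 1: Q = 2320 + 300.0 = 2620 L/s; C = (2320·7.000 + 300.0·2300)/2620 = 269.6 µg/L.
After outfall 2: Q = 2620 + 46.10 = 2666 L/s; C = (2620·269.6 + 46.10·340.0)/2666 = 270.8 µg/L.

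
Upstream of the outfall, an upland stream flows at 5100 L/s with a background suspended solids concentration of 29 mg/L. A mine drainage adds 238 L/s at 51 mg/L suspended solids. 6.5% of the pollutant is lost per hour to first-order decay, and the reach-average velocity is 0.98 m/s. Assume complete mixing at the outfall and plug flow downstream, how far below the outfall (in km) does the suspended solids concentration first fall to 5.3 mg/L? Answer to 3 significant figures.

Mixed concentration C = ΣQC/ΣQ = (5100·29.00 + 238.0·51.00) / 5338 = 160000/5338 = 29.98 mg/L.
6.5%/h lost → k = −ln(1 − 0.065) = 0.06721 h⁻¹.
Set 29.98·exp(−k·t) = 5.3 → t = ln(29.98/5.3)/k = 92820 s = 25.78 h.
Distance = v·t = 0.98·92820 = 90960 m = 90.96 km.

91.0 km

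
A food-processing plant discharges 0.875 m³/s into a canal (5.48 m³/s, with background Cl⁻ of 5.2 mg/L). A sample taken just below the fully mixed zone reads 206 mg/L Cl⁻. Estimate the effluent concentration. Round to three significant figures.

Mass balance: 5.480·5.200 + 0.8750·Cₑ = 6.355·206.0
→ Cₑ = (6.355·206.0 − 5.480·5.200) / 0.8750 = 1464 mg/L.

1460 mg/L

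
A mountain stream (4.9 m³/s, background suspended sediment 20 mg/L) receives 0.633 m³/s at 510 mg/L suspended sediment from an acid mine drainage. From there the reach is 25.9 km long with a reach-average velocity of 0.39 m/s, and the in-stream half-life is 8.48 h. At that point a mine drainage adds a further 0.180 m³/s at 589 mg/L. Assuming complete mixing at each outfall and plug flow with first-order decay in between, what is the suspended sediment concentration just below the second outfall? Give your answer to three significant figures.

34.9 mg/L

Flow-weighted average: C = (4.900·20.00 + 0.6330·510.0) / 5.533 = 420.8/5.533 = 76.06 mg/L; combined flow 5.533 m³/s.
Travel time t = 25.9·1000 / 0.39 = 66410 s = 18.45 h.
Half-life 8.48 h → k = ln 2 / 8.48 = 0.08174 h⁻¹ = 1.962 d⁻¹.
After decay, C = 76.06 × e^(−kt) = 76.06 × 0.2214 = 16.84 mg/L.
Second outfall: C = (5.533·16.84 + 0.1800·589.0)/5.713 = 34.87 mg/L.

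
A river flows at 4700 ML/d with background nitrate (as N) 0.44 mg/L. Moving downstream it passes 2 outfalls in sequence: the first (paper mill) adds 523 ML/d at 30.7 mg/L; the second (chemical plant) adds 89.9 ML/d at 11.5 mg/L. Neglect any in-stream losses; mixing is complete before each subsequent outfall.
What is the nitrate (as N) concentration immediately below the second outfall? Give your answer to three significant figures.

3.61 mg/L

Outfall 1: combined Q = 5223 ML/d; C = (4700·0.4400 + 523.0·30.70)/5223 = 3.470 mg/L.
Outfall 2: combined Q = 5313 ML/d; C = (5223·3.470 + 89.90·11.50)/5313 = 3.606 mg/L.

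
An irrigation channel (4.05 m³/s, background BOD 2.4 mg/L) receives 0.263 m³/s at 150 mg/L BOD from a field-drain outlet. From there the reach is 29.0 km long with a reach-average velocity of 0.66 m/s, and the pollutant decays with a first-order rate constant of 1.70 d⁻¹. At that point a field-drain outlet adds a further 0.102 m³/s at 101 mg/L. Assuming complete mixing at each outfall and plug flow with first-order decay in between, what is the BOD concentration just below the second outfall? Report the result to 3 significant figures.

Conservation of mass: C = (4.050·2.400 + 0.2630·150.0) / 4.313 = 49.17/4.313 = 11.40 mg/L; combined flow 4.313 m³/s.
Travel time t = 29.0·1000 / 0.66 = 43940 s = 12.21 h.
Applying C = C₀e^(−kt): 11.40 × 0.4212 = 4.802 mg/L.
At the second outfall, C = (4.313·4.802 + 0.1020·101.0) / (4.313 + 0.1020) = 7.025 mg/L.

7.02 mg/L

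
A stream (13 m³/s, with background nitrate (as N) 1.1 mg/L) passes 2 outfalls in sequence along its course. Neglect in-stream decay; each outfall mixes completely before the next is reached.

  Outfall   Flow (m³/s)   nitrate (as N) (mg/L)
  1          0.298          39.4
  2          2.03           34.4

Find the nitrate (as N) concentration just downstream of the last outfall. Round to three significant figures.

6.25 mg/L

Below outfall 1: Q → 13.30 m³/s, C = (13.00·1.100 + 0.2980·39.40)/13.30 = 1.958 mg/L.
Below outfall 2: Q → 15.33 m³/s, C = (13.30·1.958 + 2.030·34.40)/15.33 = 6.255 mg/L.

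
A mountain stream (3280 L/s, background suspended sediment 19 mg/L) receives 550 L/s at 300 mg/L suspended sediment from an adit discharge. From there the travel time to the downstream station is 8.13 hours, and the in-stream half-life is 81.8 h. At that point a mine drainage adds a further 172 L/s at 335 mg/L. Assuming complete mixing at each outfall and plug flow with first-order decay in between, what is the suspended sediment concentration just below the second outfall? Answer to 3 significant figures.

Conservation of mass: C = (3280·19.00 + 550.0·300.0) / 3830 = 227300/3830 = 59.35 mg/L; combined flow 3830 L/s.
Half-life 81.8 h → k = ln 2 / 81.8 = 0.008474 h⁻¹ = 0.2034 d⁻¹.
After decay, C = 59.35 × e^(−kt) = 59.35 × 0.9334 = 55.40 mg/L.
Second outfall: C = (3830·55.40 + 172.0·335.0)/4002 = 67.42 mg/L.

67.4 mg/L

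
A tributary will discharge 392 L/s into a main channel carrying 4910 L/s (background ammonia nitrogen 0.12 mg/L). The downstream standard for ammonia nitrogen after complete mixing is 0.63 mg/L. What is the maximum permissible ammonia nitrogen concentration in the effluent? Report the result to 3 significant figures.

7.02 mg/L

At the limit, (Qr·Cr + Qe·Cₑ)/(Qr + Qe) = 0.63:
Cₑ = (5302·0.63 − 4910·0.1200) / 392.0 = 7.018 mg/L.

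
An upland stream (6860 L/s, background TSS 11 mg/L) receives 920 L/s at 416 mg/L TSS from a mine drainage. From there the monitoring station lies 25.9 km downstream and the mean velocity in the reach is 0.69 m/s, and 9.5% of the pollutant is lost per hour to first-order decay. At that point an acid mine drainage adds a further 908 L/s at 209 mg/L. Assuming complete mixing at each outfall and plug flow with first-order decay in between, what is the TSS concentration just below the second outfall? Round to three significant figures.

40.5 mg/L

Conservation of mass: C = (6860·11.00 + 920.0·416.0) / 7780 = 458200/7780 = 58.89 mg/L; combined flow 7780 L/s.
Travel time t = 25.9·1000 / 0.69 = 37540 s = 10.43 h.
9.5%/h lost → k = −ln(1 − 0.095) = 0.09982 h⁻¹.
After decay, C = 58.89 × e^(−kt) = 58.89 × 0.3532 = 20.80 mg/L.
Second outfall: C = (7780·20.80 + 908.0·209.0)/8688 = 40.47 mg/L.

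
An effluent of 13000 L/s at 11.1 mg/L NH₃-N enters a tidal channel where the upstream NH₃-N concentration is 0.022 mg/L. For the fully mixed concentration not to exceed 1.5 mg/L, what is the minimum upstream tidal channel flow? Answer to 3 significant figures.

84400 L/s

Set C_mix = 1.5: (Q·0.02200 + 13000·11.10) / (Q + 13000) = 1.5
→ Q = 13000·(11.10 − 1.5)/(1.5 − 0.02200) = 84440 L/s.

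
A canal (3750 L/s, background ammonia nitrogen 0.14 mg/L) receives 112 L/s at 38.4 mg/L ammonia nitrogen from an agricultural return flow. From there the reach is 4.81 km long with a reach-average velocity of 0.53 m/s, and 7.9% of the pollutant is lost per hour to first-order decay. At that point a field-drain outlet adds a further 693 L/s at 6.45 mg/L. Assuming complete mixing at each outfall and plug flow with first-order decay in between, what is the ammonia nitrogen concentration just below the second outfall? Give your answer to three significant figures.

1.84 mg/L

Mixed concentration C = ΣQC/ΣQ = (3750·0.1400 + 112.0·38.40) / 3862 = 4826/3862 = 1.250 mg/L; combined flow 3862 L/s.
Travel time t = 4.81·1000 / 0.53 = 9075 s = 2.521 h.
7.9%/h lost → k = −ln(1 − 0.079) = 0.08230 h⁻¹.
First-order decay: C = 1.250·exp(−k·t) = 1.250·0.8126 = 1.015 mg/L.
Second outfall: C = (3862·1.015 + 693.0·6.450)/4555 = 1.842 mg/L.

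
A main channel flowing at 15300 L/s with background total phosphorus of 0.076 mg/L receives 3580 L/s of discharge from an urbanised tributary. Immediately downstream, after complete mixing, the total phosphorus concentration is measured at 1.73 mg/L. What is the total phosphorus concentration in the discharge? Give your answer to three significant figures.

Mass balance: 15300·0.07600 + 3580·Cₑ = 18880·1.730
→ Cₑ = (18880·1.730 − 15300·0.07600) / 3580 = 8.799 mg/L.

8.80 mg/L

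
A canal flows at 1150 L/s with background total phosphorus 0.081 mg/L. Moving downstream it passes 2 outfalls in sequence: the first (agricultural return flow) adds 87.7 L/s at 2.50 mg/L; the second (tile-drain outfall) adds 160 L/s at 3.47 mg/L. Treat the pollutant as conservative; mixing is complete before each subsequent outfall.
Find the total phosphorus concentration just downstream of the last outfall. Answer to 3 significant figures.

0.621 mg/L

Outfall 1: combined Q = 1238 L/s; C = (1150·0.08100 + 87.70·2.500)/1238 = 0.2524 mg/L.
Outfall 2: combined Q = 1398 L/s; C = (1238·0.2524 + 160.0·3.470)/1398 = 0.6207 mg/L.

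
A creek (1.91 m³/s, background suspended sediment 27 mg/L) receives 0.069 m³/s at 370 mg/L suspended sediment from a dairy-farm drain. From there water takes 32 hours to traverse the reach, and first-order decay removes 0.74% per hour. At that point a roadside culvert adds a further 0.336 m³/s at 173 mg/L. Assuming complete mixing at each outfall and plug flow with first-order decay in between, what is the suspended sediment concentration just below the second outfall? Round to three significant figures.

Mixed concentration C = ΣQC/ΣQ = (1.910·27.00 + 0.06900·370.0) / 1.979 = 77.10/1.979 = 38.96 mg/L; combined flow 1.979 m³/s.
0.74%/h lost → k = −ln(1 − 0.0074) = 0.007428 h⁻¹.
First-order decay: C = 38.96·exp(−k·t) = 38.96·0.7885 = 30.72 mg/L.
Second outfall: C = (1.979·30.72 + 0.3360·173.0)/2.315 = 51.37 mg/L.

51.4 mg/L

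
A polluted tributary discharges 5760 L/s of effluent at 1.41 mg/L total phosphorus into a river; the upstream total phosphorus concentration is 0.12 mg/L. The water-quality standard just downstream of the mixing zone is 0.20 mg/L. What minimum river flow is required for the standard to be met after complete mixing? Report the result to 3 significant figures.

87100 L/s

Set C_mix = 0.20: (Q·0.1200 + 5760·1.410) / (Q + 5760) = 0.20
→ Q = 5760·(1.410 − 0.20)/(0.20 − 0.1200) = 87120 L/s.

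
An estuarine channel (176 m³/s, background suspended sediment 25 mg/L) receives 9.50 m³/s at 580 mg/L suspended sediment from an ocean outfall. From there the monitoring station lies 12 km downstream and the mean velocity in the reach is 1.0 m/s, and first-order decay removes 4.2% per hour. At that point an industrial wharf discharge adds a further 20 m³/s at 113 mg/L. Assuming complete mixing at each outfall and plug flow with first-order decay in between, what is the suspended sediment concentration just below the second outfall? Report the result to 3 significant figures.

Mixed concentration C = ΣQC/ΣQ = (176.0·25.00 + 9.500·580.0) / 185.5 = 9910/185.5 = 53.42 mg/L; combined flow 185.5 m³/s.
Travel time t = 12·1000 / 1.0 = 12000 s = 3.333 h.
4.2%/h lost → k = −ln(1 − 0.042) = 0.04291 h⁻¹.
Decay over the reach: 53.42·exp(−kt) = 53.42·0.8667 = 46.30 mg/L.
Second outfall: C = (185.5·46.30 + 20.00·113.0)/205.5 = 52.79 mg/L.

52.8 mg/L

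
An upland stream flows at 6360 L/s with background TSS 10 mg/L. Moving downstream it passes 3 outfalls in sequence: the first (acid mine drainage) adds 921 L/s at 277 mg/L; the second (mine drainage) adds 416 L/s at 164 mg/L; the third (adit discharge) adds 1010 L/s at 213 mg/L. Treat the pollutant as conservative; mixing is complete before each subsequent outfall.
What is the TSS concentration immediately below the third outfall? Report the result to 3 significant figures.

Below outfall 1: Q → 7281 L/s, C = (6360·10.00 + 921.0·277.0)/7281 = 43.77 mg/L.
Below outfall 2: Q → 7697 L/s, C = (7281·43.77 + 416.0·164.0)/7697 = 50.27 mg/L.
Below outfall 3: Q → 8707 L/s, C = (7697·50.27 + 1010·213.0)/8707 = 69.15 mg/L.

69.1 mg/L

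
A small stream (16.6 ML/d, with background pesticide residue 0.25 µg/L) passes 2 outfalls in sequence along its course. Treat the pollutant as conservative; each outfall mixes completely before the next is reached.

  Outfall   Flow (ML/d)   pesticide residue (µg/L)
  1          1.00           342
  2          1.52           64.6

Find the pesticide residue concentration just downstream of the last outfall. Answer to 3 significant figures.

23.2 µg/L

Outfall 1: combined Q = 17.60 ML/d; C = (16.60·0.2500 + 1.000·342.0)/17.60 = 19.67 µg/L.
Outfall 2: combined Q = 19.12 ML/d; C = (17.60·19.67 + 1.520·64.60)/19.12 = 23.24 µg/L.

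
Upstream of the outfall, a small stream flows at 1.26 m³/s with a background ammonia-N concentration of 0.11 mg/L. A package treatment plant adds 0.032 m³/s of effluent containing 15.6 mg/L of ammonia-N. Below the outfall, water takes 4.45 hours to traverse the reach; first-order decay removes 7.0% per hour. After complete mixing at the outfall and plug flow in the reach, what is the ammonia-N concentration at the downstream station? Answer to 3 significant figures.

0.357 mg/L

Conservation of mass: C = (1.260·0.1100 + 0.03200·15.60) / 1.292 = 0.6378/1.292 = 0.4937 mg/L.
7.0%/h lost → k = −ln(1 − 0.07) = 0.07257 h⁻¹.
Decay over the reach: 0.4937·exp(−kt) = 0.4937·0.7240 = 0.3574 mg/L.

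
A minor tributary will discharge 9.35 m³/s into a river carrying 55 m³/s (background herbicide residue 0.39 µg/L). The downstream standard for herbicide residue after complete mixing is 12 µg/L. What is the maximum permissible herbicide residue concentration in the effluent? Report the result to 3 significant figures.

80.3 µg/L

At the limit, (Qr·Cr + Qe·Cₑ)/(Qr + Qe) = 12:
Cₑ = (64.35·12 − 55.00·0.3900) / 9.350 = 80.29 µg/L.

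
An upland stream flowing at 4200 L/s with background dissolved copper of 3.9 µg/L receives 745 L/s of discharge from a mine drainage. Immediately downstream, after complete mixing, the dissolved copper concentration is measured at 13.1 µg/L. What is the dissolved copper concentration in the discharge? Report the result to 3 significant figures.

Mass balance: 4200·3.900 + 745.0·Cₑ = 4945·13.10
→ Cₑ = (4945·13.10 − 4200·3.900) / 745.0 = 64.97 µg/L.

65.0 µg/L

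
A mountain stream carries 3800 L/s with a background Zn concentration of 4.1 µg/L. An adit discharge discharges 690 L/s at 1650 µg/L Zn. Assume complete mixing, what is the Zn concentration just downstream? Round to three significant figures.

Flow-weighted average: C = (3800·4.100 + 690.0·1650) / 4490 = 1154000/4490 = 257.0 µg/L.

257 µg/L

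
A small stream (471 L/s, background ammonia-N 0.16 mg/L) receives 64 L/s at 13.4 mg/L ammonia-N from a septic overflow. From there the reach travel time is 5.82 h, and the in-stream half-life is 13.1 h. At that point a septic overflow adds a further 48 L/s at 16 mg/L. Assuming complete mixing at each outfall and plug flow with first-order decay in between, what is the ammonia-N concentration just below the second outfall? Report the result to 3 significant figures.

2.49 mg/L

Mixed concentration C = ΣQC/ΣQ = (471.0·0.1600 + 64.00·13.40) / 535.0 = 933.0/535.0 = 1.744 mg/L; combined flow 535.0 L/s.
Half-life 13.1 h → k = ln 2 / 13.1 = 0.05291 h⁻¹ = 1.270 d⁻¹.
After decay, C = 1.744 × e^(−kt) = 1.744 × 0.7350 = 1.282 mg/L.
Second outfall: C = (535.0·1.282 + 48.00·16.00)/583.0 = 2.493 mg/L.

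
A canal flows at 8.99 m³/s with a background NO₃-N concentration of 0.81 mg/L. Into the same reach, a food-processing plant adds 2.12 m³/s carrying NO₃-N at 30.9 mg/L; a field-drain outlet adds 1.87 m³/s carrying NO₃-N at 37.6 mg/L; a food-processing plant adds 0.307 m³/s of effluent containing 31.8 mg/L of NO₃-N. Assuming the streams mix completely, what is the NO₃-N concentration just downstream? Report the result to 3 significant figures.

11.5 mg/L

Mixed concentration C = ΣQC/ΣQ = (8.990·0.8100 + 2.120·30.90 + 1.870·37.60 + 0.3070·31.80) / 13.29 = 152.9/13.29 = 11.50 mg/L.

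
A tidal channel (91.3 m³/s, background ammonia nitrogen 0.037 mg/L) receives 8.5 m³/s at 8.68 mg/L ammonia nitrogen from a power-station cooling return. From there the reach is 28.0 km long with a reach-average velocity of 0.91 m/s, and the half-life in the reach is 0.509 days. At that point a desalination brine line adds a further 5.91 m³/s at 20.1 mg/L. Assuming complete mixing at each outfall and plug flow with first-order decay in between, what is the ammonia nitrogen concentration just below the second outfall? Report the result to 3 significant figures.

1.57 mg/L

Mass balance: C = (91.30·0.03700 + 8.500·8.680) / 99.80 = 77.16/99.80 = 0.7731 mg/L; combined flow 99.80 m³/s.
Travel time t = 28.0·1000 / 0.91 = 30770 s = 8.547 h.
Half-life 0.509 d → k = ln 2 / 0.509 = 1.362 d⁻¹.
After decay, C = 0.7731 × e^(−kt) = 0.7731 × 0.6157 = 0.4760 mg/L.
Second outfall: C = (99.80·0.4760 + 5.910·20.10)/105.7 = 1.573 mg/L.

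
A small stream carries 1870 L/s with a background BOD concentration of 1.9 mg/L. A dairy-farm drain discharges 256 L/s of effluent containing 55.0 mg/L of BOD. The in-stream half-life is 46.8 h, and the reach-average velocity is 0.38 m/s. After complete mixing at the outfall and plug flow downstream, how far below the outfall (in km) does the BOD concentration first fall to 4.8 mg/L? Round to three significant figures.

50.5 km

After mixing, C = (1870·1.900 + 256.0·55.00) / 2126 = 17630/2126 = 8.294 mg/L.
Half-life 46.8 h → k = ln 2 / 46.8 = 0.01481 h⁻¹ = 0.3555 d⁻¹.
Set 8.294·exp(−k·t) = 4.8 → t = ln(8.294/4.8)/k = 132900 s = 36.93 h.
Distance = v·t = 0.38·132900 = 50520 m = 50.52 km.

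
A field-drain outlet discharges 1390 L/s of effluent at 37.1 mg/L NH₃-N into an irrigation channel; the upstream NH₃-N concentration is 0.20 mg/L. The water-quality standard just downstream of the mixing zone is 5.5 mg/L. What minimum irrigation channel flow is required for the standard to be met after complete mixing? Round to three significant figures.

8290 L/s

Set C_mix = 5.5: (Q·0.2000 + 1390·37.10) / (Q + 1390) = 5.5
→ Q = 1390·(37.10 − 5.5)/(5.5 − 0.2000) = 8288 L/s.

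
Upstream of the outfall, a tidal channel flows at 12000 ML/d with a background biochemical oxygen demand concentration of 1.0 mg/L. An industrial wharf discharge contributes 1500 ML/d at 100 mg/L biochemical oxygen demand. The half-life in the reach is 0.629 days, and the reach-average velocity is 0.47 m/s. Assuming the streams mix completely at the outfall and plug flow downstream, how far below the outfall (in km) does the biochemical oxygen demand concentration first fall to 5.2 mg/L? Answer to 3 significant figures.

Flow-weighted average: C = (12000·1.000 + 1500·100.0) / 13500 = 162000/13500 = 12.00 mg/L.
Half-life 0.629 d → k = ln 2 / 0.629 = 1.102 d⁻¹.
Set 12.00·exp(−k·t) = 5.2 → t = ln(12.00/5.2)/k = 65570 s = 18.21 h.
Distance = v·t = 0.47·65570 = 30820 m = 30.82 km.

30.8 km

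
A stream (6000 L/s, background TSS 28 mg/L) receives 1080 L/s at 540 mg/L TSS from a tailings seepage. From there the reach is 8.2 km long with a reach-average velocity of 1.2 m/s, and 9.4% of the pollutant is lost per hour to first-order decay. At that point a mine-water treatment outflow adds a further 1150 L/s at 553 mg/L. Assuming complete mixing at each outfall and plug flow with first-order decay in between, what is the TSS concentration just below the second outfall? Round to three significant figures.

153 mg/L

Mixed concentration C = ΣQC/ΣQ = (6000·28.00 + 1080·540.0) / 7080 = 751200/7080 = 106.1 mg/L; combined flow 7080 L/s.
Travel time t = 8.2·1000 / 1.2 = 6833 s = 1.898 h.
9.4%/h lost → k = −ln(1 − 0.094) = 0.09872 h⁻¹.
First-order decay: C = 106.1·exp(−k·t) = 106.1·0.8291 = 87.97 mg/L.
Second outfall: C = (7080·87.97 + 1150·553.0)/8230 = 153.0 mg/L.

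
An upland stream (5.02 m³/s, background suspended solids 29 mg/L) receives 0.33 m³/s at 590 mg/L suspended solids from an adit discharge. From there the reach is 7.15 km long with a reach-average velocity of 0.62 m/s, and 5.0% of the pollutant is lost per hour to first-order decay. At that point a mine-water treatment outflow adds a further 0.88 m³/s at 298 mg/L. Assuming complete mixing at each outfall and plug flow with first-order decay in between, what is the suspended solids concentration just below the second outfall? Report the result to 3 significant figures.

88.4 mg/L

Conservation of mass: C = (5.020·29.00 + 0.3300·590.0) / 5.350 = 340.3/5.350 = 63.60 mg/L; combined flow 5.350 m³/s.
Travel time t = 7.15·1000 / 0.62 = 11530 s = 3.203 h.
5.0%/h lost → k = −ln(1 − 0.05) = 0.05129 h⁻¹.
After decay, C = 63.60 × e^(−kt) = 63.60 × 0.8485 = 53.97 mg/L.
Second outfall: C = (5.350·53.97 + 0.8800·298.0)/6.230 = 88.44 mg/L.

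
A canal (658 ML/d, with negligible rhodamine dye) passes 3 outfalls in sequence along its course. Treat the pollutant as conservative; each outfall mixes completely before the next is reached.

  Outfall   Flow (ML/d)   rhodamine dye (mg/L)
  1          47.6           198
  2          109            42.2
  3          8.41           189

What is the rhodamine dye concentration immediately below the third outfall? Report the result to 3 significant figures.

After outfall 1: Q = 658.0 + 47.60 = 705.6 ML/d; C = (658.0·0 + 47.60·198.0)/705.6 = 13.36 mg/L.
After outfall 2: Q = 705.6 + 109.0 = 814.6 ML/d; C = (705.6·13.36 + 109.0·42.20)/814.6 = 17.22 mg/L.
After outfall 3: Q = 814.6 + 8.410 = 823.0 ML/d; C = (814.6·17.22 + 8.410·189.0)/823.0 = 18.97 mg/L.

19.0 mg/L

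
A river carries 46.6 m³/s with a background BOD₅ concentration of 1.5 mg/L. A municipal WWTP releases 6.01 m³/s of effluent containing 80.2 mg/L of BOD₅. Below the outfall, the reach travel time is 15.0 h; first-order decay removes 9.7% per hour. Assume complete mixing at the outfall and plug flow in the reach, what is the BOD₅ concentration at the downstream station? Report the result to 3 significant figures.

Mass balance: C = (46.60·1.500 + 6.010·80.20) / 52.61 = 551.9/52.61 = 10.49 mg/L.
9.7%/h lost → k = −ln(1 − 0.097) = 0.1020 h⁻¹.
After decay, C = 10.49 × e^(−kt) = 10.49 × 0.2164 = 2.270 mg/L.

2.27 mg/L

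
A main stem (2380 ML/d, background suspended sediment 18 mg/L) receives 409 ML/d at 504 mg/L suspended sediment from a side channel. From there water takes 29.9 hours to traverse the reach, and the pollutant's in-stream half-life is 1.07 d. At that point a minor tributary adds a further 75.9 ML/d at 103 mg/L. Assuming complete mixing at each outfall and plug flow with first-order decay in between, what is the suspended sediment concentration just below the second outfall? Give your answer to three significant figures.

Conservation of mass: C = (2380·18.00 + 409.0·504.0) / 2789 = 249000/2789 = 89.27 mg/L; combined flow 2789 ML/d.
Half-life 1.07 d → k = ln 2 / 1.07 = 0.6478 d⁻¹.
First-order decay: C = 89.27·exp(−k·t) = 89.27·0.4462 = 39.83 mg/L.
Second outfall: C = (2789·39.83 + 75.90·103.0)/2865 = 41.50 mg/L.

41.5 mg/L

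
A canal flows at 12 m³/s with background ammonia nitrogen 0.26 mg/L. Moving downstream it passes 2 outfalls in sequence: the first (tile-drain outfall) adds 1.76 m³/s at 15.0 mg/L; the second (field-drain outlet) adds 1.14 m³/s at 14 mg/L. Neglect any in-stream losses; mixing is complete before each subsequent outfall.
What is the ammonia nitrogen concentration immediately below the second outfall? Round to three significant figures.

Below outfall 1: Q → 13.76 m³/s, C = (12.00·0.2600 + 1.760·15.00)/13.76 = 2.145 mg/L.
Below outfall 2: Q → 14.90 m³/s, C = (13.76·2.145 + 1.140·14.00)/14.90 = 3.052 mg/L.

3.05 mg/L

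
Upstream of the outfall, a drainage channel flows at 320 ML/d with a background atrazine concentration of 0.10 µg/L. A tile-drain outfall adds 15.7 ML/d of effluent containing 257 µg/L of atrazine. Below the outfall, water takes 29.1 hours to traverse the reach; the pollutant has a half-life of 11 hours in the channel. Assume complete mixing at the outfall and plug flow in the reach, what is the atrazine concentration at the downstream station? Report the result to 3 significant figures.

Conservation of mass: C = (320.0·0.1000 + 15.70·257.0) / 335.7 = 4067/335.7 = 12.11 µg/L.
Half-life 11 h → k = ln 2 / 11 = 0.06301 h⁻¹ = 1.512 d⁻¹.
Applying C = C₀e^(−kt): 12.11 × 0.1598 = 1.936 µg/L.

1.94 µg/L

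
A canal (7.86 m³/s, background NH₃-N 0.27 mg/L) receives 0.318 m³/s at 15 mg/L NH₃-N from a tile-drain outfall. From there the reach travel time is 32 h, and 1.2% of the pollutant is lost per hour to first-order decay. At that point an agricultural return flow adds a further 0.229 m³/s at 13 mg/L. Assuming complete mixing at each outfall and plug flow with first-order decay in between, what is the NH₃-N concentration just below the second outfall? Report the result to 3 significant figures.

0.911 mg/L

Mixed concentration C = ΣQC/ΣQ = (7.860·0.2700 + 0.3180·15.00) / 8.178 = 6.892/8.178 = 0.8428 mg/L; combined flow 8.178 m³/s.
1.2%/h lost → k = −ln(1 − 0.012) = 0.01207 h⁻¹.
Applying C = C₀e^(−kt): 0.8428 × 0.6796 = 0.5727 mg/L.
At the second outfall, C = (8.178·0.5727 + 0.2290·13.00) / (8.178 + 0.2290) = 0.9112 mg/L.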